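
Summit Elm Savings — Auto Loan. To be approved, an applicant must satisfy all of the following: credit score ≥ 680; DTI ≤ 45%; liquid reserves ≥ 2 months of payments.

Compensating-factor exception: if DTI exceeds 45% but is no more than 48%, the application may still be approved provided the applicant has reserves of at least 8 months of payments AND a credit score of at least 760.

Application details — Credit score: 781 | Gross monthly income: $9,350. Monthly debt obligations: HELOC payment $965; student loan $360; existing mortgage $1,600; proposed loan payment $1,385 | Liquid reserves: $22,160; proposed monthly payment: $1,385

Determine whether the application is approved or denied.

Credit score 781 ≥ 680 (meets base)
Total debts = (965 + 360 + 1,600 + 1,385) = 4,310. DTI: 4,310 ÷ 9,350 = 46.1%, over the 45% base limit.
Reserves: 22,160 ÷ 1,385 = 16.0 months (meets 2-month minimum)
46.1% falls in the override range (45%–48%), so the compensating-factor test applies.
Override check — reserves: 16.0 mo (ok); score: 781 (ok).
Both override conditions satisfied; DTI exception granted.

Approved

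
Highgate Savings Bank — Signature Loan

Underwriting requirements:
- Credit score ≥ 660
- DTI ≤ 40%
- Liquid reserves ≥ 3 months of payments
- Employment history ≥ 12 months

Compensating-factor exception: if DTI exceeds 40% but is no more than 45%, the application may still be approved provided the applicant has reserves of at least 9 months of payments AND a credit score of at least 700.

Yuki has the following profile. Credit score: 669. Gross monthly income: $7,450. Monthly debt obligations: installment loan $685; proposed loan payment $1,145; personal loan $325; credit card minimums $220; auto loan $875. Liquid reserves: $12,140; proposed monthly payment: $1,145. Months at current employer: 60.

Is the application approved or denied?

Credit score 669 ≥ 660 (meets base)
Total debts = (685 + 1,145 + 325 + 220 + 875) = 3,250. DTI = 3,250/7,450 = 43.6% > 40% — standard DTI limit exceeded.
Reserves: 12,140 ÷ 1,145 = 10.6 months (meets 3-month minimum)
Employment 60 ≥ 12 months
DTI 43.6% is within the 40%–45% exception band; checking compensating factors.
Reserves 10.6 ≥ 9 months; credit score 669 < 700.
Override conditions not both satisfied; exception does not apply.

Denied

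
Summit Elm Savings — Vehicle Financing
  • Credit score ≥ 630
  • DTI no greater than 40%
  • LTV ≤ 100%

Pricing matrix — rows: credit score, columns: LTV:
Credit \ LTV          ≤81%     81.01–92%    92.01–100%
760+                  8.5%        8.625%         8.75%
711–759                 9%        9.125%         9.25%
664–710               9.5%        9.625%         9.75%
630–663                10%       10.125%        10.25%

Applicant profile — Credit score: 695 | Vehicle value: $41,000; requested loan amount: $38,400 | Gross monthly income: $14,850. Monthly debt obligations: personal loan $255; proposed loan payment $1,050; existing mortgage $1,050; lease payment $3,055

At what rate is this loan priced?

9.75%

Credit score 695 ≥ 630; Total monthly debts = (255 + 1,050 + 1,050 + 3,055) = 5,410. DTI = 5,410/14,850 = 36.4% ≤ 40%
Loan-to-value = 38,400/41,000 = 93.7% — pass (100% max)
Row: 695 falls in 664–710. Column: 93.7% falls in 92.01–100%. Rate = 9.75%.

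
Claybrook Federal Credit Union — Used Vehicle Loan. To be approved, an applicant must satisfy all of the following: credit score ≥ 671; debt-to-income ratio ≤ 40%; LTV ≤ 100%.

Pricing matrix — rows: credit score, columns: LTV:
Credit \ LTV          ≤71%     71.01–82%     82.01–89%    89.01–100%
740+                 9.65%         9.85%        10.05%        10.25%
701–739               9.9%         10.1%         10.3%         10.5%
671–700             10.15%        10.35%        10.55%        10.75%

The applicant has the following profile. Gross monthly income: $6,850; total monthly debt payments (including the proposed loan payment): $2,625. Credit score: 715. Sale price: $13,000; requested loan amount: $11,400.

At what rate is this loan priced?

10.3%

Credit score 715 ≥ 671; Debt-to-income = 2,625/6,850 = 38.3% — meets 40% limit
Loan-to-value = 11,400/13,000 = 87.7% — pass (100% max)
Row: 715 falls in 701–739. Column: 87.7% falls in 82.01–89%. Rate = 10.3%.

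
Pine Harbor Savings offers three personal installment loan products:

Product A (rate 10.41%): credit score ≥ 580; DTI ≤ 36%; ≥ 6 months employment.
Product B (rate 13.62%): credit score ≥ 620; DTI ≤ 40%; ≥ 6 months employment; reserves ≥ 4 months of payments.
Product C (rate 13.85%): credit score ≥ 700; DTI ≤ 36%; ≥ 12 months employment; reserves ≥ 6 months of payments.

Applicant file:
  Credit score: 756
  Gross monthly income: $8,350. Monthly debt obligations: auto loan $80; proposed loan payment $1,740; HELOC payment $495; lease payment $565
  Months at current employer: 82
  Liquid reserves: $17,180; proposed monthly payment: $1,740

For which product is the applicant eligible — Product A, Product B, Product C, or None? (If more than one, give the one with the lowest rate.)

Total debts = (80 + 1,740 + 495 + 565) = 2,880; DTI = 2,880/8,350 = 34.5%.
Reserves = 17,180/1,740 = 9.9 months.
Product A: score 756 ≥ 580; DTI 34.5% ≤ 36%; employment 82 ≥ 6 mo → qualifies.
Product B: score 756 ≥ 620; DTI 34.5% ≤ 40%; employment 82 ≥ 6 mo; reserves 9.9 ≥ 4 mo → qualifies.
Product C: score 756 ≥ 700; DTI 34.5% ≤ 36%; employment 82 ≥ 12 mo; reserves 9.9 ≥ 6 mo → qualifies.
Qualifying: Product A, Product B, Product C. Lowest rate is 10.41% → Product A.

Product A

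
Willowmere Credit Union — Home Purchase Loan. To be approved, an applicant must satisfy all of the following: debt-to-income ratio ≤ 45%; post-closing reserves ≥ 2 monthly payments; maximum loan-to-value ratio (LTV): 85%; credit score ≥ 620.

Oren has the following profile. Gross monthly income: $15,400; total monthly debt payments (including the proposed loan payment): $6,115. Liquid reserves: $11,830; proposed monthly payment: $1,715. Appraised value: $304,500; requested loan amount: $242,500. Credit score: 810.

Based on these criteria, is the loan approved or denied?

Debt-to-income = 6,115/15,400 = 39.7% — meets 45% limit
Liquid reserves cover 11,830/1,715 = 6.9 months — ≥ 2 required
Loan-to-value = 242,500/304,500 = 79.6% — pass (85% max)
Credit score 810 ≥ 620 (meets)
All criteria satisfied.

Approved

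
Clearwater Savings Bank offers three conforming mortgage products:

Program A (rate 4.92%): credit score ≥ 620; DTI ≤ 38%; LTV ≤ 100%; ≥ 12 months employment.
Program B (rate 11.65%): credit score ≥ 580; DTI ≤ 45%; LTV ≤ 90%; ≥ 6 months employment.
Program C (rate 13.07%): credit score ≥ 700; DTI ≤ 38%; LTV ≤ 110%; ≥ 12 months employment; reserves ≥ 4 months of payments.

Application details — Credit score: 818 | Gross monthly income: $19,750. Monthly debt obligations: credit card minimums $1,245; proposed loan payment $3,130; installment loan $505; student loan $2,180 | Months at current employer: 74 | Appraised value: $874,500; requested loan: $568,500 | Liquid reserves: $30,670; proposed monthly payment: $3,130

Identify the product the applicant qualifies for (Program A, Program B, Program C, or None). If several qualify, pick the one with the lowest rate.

Program A

Total debts = (1,245 + 3,130 + 505 + 2,180) = 7,060; DTI = 7,060/19,750 = 35.7%.
LTV = 568,500/874,500 = 65%.
Reserves = 30,670/3,130 = 9.8 months.
Program A: score 818 ≥ 620; DTI 35.7% ≤ 38%; LTV 65% ≤ 100%; employment 74 ≥ 12 mo → qualifies.
Program B: score 818 ≥ 580; DTI 35.7% ≤ 45%; LTV 65% ≤ 90%; employment 74 ≥ 6 mo → qualifies.
Program C: score 818 ≥ 700; DTI 35.7% ≤ 38%; LTV 65% ≤ 110%; employment 74 ≥ 12 mo; reserves 9.8 ≥ 4 mo → qualifies.
Qualifying: Program A, Program B, Program C. Lowest rate is 4.92% → Program A.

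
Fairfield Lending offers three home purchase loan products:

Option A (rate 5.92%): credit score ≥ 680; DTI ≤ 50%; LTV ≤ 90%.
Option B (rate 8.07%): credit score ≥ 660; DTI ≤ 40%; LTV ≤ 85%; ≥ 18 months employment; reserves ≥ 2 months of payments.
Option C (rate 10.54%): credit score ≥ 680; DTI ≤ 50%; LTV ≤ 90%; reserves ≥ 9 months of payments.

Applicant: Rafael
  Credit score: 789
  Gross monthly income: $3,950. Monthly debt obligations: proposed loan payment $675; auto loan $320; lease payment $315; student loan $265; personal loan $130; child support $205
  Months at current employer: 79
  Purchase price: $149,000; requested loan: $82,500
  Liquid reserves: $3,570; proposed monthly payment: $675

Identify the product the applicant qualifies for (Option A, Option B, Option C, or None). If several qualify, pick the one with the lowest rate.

Total debts = (675 + 320 + 315 + 265 + 130 + 205) = 1,910; DTI = 1,910/3,950 = 48.4%.
LTV = 82,500/149,000 = 55.4%.
Reserves = 3,570/675 = 5.3 months.
Option A: score 789 ≥ 680; DTI 48.4% ≤ 50%; LTV 55.4% ≤ 90% → qualifies.
Option B: score 789 ≥ 660; DTI 48.4% > 40%; LTV 55.4% ≤ 85%; employment 79 ≥ 18 mo; reserves 5.3 ≥ 2 mo → does not qualify.
Option C: score 789 ≥ 680; DTI 48.4% ≤ 50%; LTV 55.4% ≤ 90%; reserves 5.3 < 9 mo → does not qualify.

Option A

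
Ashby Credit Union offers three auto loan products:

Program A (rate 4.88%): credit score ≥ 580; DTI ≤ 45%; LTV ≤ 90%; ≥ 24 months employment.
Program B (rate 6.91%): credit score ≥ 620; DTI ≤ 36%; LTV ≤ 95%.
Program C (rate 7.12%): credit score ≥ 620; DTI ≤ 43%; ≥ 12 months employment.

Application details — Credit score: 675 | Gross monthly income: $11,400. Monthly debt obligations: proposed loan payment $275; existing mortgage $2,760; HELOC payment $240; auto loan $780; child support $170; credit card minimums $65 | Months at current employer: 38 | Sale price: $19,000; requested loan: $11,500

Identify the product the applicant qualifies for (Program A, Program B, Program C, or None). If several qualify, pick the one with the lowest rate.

Total debts = (275 + 2,760 + 240 + 780 + 170 + 65) = 4,290; DTI = 4,290/11,400 = 37.6%.
LTV = 11,500/19,000 = 60.5%.
Program A: score 675 ≥ 580; DTI 37.6% ≤ 45%; LTV 60.5% ≤ 90%; employment 38 ≥ 24 mo → qualifies.
Program B: score 675 ≥ 620; DTI 37.6% > 36%; LTV 60.5% ≤ 95% → does not qualify.
Program C: score 675 ≥ 620; DTI 37.6% ≤ 43%; employment 38 ≥ 12 mo → qualifies.
Qualifying: Program A, Program C. Lowest rate is 4.88% → Program A.

Program A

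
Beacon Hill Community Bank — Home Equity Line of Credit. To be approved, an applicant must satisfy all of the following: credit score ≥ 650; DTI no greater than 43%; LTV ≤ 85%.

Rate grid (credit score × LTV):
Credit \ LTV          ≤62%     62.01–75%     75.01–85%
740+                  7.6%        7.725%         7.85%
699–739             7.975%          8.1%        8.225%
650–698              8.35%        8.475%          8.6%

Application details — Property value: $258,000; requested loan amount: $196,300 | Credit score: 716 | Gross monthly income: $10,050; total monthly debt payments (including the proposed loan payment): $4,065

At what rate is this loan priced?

8.225%

Credit score 716 ≥ 650; DTI = 4,065/10,050 = 40.4% ≤ 43%
LTV: 196,300 ÷ 258,000 = 76.1%, within 85% cap
Score 716 is in the 699–739 band; LTV 76.1% is in the 75.01–85% band → 8.225%.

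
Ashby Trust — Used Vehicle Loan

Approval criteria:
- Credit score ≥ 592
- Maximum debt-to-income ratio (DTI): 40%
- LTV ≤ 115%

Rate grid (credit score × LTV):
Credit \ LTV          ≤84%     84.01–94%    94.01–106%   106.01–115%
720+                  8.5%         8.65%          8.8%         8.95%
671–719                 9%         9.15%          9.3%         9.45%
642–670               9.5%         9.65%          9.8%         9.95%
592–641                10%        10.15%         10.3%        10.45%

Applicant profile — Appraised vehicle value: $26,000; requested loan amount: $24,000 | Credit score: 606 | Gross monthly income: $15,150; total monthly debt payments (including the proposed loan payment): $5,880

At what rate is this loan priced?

10.15%

Credit score 606 ≥ 592; DTI: 5,880 ÷ 15,150 = 38.8%, within the 40% cap
LTV: 24,000 ÷ 26,000 = 92.3%, within 115% cap
Row: 606 falls in 592–641. Column: 92.3% falls in 84.01–94%. Rate = 10.15%.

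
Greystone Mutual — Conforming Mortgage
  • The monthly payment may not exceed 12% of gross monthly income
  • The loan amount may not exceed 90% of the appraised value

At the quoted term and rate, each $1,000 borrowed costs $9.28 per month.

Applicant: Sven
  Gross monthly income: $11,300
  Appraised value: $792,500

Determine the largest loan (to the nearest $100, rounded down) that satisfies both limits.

$146,100

Payment cap: 12% × $11,300 = $1,356/month.
At $9.28 per $1,000, that supports 1,356/9.28 × 1,000 ≈ $146,120 → $146,100.
LTV cap: 90% × $792,500 = $713,250 → $713,200.
Binding constraint: payment-to-income.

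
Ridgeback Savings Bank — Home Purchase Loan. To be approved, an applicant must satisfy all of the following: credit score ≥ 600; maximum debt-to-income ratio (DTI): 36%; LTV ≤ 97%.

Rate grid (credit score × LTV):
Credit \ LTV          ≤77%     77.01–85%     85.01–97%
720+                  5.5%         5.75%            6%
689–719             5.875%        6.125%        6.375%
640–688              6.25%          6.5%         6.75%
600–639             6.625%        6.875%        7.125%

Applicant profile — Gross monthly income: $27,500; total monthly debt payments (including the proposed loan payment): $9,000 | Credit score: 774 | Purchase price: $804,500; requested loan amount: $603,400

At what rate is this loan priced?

5.5%

Credit score 774 ≥ 600; DTI: 9,000 ÷ 27,500 = 32.7%, within the 36% cap
LTV = 603,400/804,500 = 75% ≤ 97%
Credit 774 → row 720+; LTV 75% → column ≤77%. Grid cell → 5.5%.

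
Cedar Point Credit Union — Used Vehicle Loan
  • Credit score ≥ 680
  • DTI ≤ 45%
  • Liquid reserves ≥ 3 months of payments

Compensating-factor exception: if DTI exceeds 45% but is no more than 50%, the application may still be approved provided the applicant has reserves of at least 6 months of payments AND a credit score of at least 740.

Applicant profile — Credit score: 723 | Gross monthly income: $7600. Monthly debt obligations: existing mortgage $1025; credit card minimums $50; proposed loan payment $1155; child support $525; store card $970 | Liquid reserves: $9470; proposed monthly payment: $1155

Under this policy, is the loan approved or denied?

Credit score 723 ≥ 680 (meets base)
Total debts = (1,025 + 50 + 1,155 + 525 + 970) = 3,725. DTI: 3,725 ÷ 7,600 = 49%, over the 45% base limit.
Reserves: 9,470 ÷ 1,155 = 8.2 months (meets 3-month minimum)
DTI 49% is within the 45%–50% exception band; checking compensating factors.
Reserves 8.2 ≥ 6 months; credit score 723 < 740.
Compensating-factor requirement not fully met.

Denied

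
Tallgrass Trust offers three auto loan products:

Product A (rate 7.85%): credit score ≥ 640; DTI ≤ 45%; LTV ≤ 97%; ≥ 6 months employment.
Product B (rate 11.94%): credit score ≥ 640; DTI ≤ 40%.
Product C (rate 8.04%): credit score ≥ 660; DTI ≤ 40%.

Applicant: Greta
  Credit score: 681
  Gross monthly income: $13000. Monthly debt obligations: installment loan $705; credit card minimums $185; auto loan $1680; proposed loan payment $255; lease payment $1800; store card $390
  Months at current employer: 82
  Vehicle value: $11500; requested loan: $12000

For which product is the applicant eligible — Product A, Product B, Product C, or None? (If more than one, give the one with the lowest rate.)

Product C

Total debts = (705 + 185 + 1,680 + 255 + 1,800 + 390) = 5,015; DTI = 5,015/13,000 = 38.6%.
LTV = 12,000/11,500 = 104.3%.
Product A: score 681 ≥ 640; DTI 38.6% ≤ 45%; LTV 104.3% > 97%; employment 82 ≥ 6 mo → does not qualify.
Product B: score 681 ≥ 640; DTI 38.6% ≤ 40% → qualifies.
Product C: score 681 ≥ 660; DTI 38.6% ≤ 40% → qualifies.
Qualifying: Product B, Product C. Lowest rate is 8.04% → Product C.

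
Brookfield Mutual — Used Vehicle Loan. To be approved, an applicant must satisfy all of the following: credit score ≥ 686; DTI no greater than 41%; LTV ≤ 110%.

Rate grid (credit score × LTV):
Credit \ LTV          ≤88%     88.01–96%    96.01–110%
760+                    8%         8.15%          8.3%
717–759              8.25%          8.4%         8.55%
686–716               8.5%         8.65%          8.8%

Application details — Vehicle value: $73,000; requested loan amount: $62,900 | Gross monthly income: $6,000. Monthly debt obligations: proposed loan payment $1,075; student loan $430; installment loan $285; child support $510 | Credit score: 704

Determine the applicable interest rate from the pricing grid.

Credit score 704 ≥ 686; Total monthly debts = (1,075 + 430 + 285 + 510) = 2,300. Debt-to-income = 2,300/6,000 = 38.3% — meets 41% limit
Loan-to-value = 62,900/73,000 = 86.2% — pass (110% max)
Score 704 is in the 686–716 band; LTV 86.2% is in the ≤88% band → 8.5%.

8.5%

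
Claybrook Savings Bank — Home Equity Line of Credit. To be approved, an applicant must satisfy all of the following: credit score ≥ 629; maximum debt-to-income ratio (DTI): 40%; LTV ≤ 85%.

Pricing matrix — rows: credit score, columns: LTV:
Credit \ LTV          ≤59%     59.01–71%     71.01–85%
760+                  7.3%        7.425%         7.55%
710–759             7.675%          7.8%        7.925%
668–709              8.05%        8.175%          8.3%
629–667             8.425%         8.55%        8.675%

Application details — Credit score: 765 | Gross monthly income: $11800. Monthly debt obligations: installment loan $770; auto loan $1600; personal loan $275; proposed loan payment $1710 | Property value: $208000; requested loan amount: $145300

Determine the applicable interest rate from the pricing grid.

7.425%

Credit score 765 ≥ 629; Total monthly debts = (770 + 1,600 + 275 + 1,710) = 4,355. Debt-to-income = 4,355/11,800 = 36.9% — meets 40% limit
Loan-to-value = 145,300/208,000 = 69.9% — pass (85% max)
Credit 765 → row 760+; LTV 69.9% → column 59.01–71%. Grid cell → 7.425%.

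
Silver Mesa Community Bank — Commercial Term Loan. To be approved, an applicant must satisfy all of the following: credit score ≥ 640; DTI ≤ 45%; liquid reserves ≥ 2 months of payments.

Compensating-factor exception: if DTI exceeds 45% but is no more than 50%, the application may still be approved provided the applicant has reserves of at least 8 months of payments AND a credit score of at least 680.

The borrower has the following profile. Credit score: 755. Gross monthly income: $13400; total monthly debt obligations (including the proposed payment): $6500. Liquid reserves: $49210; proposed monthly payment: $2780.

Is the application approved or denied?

Credit score 755 ≥ 640 (meets base)
DTI = 6,500/13,400 = 48.5% > 45% — standard DTI limit exceeded.
Reserves = 49,210/2,780 = 17.7 months ≥ 2
48.5% falls in the override range (45%–50%), so the compensating-factor test applies.
Override check — reserves: 17.7 mo (ok); score: 755 (ok).
Both override conditions satisfied; DTI exception granted.

Approved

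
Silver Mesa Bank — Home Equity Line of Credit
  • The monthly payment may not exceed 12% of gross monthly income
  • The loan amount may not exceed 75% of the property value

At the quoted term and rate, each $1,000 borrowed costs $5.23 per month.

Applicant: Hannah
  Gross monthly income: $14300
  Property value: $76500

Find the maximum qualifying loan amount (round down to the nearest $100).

Payment cap: 12% × $14,300 = $1,716/month.
At $5.23 per $1,000, that supports 1,716/5.23 × 1,000 ≈ $328,107 → $328,100.
LTV cap: 75% × $76,500 = $57,375 → $57,300.
Binding constraint: loan-to-value.

$57,300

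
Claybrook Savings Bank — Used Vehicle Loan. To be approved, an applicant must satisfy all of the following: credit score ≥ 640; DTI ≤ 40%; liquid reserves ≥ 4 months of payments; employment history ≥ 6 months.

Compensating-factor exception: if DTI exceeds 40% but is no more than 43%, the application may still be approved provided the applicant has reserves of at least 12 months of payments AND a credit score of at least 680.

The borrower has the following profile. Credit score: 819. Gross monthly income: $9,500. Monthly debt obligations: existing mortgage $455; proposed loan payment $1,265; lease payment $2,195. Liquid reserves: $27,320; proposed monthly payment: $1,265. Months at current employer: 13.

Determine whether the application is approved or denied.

Credit score 819 ≥ 640 (meets base)
Total debts = (455 + 1,265 + 2,195) = 3,915. DTI: 3,915 ÷ 9,500 = 41.2%, over the 40% base limit.
Reserves: 27,320 ÷ 1,265 = 21.6 months (meets 4-month minimum)
Employment 13 ≥ 6 months
41.2% falls in the override range (40%–43%), so the compensating-factor test applies.
Reserves 21.6 ≥ 12 months; credit score 819 ≥ 680.
Both compensating conditions met → exception applies.

Approved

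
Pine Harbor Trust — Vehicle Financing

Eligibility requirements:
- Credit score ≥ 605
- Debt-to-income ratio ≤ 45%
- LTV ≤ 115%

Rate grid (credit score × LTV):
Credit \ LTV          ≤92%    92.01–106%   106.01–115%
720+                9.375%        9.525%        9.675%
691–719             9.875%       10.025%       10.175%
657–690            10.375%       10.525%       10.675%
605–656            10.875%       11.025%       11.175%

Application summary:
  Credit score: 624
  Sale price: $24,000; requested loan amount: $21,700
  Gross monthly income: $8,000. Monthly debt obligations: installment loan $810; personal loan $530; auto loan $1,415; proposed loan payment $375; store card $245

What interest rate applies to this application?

Credit score 624 ≥ 605; Total monthly debts = (810 + 530 + 1,415 + 375 + 245) = 3,375. DTI = 3,375/8,000 = 42.2% ≤ 45%
Loan-to-value = 21,700/24,000 = 90.4% — pass (115% max)
Credit 624 → row 605–656; LTV 90.4% → column ≤92%. Grid cell → 10.875%.

10.875%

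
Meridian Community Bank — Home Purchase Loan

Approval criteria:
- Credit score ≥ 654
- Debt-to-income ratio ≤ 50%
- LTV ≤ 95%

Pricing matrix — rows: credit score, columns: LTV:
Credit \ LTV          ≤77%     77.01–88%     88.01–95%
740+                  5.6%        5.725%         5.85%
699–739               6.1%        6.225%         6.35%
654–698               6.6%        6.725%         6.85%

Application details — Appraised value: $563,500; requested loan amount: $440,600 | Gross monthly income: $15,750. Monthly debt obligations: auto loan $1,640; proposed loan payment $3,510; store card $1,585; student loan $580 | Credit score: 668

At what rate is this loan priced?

6.725%

Credit score 668 ≥ 654; Total monthly debts = (1,640 + 3,510 + 1,585 + 580) = 7,315. DTI: 7,315 ÷ 15,750 = 46.4%, within the 50% cap
LTV = 440,600/563,500 = 78.2% ≤ 95%
Credit 668 → row 654–698; LTV 78.2% → column 77.01–88%. Grid cell → 6.725%.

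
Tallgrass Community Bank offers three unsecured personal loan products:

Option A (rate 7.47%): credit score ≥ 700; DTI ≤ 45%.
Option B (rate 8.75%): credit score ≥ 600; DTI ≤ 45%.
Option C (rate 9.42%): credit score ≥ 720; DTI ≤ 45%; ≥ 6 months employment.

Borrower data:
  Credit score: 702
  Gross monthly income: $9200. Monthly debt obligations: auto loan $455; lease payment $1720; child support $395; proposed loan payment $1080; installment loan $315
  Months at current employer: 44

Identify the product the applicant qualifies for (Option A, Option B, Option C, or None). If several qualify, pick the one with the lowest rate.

Option A

Total debts = (455 + 1,720 + 395 + 1,080 + 315) = 3,965; DTI = 3,965/9,200 = 43.1%.
Option A: score 702 ≥ 700; DTI 43.1% ≤ 45% → qualifies.
Option B: score 702 ≥ 600; DTI 43.1% ≤ 45% → qualifies.
Option C: score 702 < 720; DTI 43.1% ≤ 45%; employment 44 ≥ 6 mo → does not qualify.
Qualifying: Option A, Option B. Lowest rate is 7.47% → Option A.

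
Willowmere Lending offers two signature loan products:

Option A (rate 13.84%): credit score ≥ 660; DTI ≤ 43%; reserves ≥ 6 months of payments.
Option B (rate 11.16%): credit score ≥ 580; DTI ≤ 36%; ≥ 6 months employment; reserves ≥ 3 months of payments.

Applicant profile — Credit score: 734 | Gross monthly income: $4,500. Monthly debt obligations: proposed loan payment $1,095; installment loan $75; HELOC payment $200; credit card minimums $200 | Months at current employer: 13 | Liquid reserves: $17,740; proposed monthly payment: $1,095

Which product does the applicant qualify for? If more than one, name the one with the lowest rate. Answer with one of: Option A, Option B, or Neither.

Total debts = (1,095 + 75 + 200 + 200) = 1,570; DTI = 1,570/4,500 = 34.9%.
Reserves = 17,740/1,095 = 16.2 months.
Option A: score 734 ≥ 660; DTI 34.9% ≤ 43%; reserves 16.2 ≥ 6 mo → qualifies.
Option B: score 734 ≥ 580; DTI 34.9% ≤ 36%; employment 13 ≥ 6 mo; reserves 16.2 ≥ 3 mo → qualifies.
Qualifying: Option A, Option B. Lowest rate is 11.16% → Option B.

Option B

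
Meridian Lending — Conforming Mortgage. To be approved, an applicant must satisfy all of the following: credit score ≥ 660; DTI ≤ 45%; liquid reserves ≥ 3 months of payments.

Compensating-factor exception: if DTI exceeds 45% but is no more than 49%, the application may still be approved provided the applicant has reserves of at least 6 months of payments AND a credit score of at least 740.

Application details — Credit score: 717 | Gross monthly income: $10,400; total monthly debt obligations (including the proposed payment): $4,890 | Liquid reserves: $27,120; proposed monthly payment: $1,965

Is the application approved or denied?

Denied

Credit score 717 ≥ 660 (meets base)
DTI: 4,890 ÷ 10,400 = 47%, over the 45% base limit.
Reserves: 27,120 ÷ 1,965 = 13.8 months (meets 3-month minimum)
DTI 47% is within the 45%–49% exception band; checking compensating factors.
Override check — reserves: 13.8 mo (ok); score: 717 (below 740).
Compensating-factor requirement not fully met.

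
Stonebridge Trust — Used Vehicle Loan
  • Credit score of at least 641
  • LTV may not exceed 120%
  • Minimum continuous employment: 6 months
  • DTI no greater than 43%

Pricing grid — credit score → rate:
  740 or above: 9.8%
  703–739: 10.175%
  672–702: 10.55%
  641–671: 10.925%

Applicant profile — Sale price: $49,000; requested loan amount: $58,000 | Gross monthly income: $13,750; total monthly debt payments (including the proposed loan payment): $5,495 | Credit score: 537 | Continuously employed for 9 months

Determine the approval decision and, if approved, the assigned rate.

Credit score 537 < 641 (below minimum)
Loan-to-value = 58,000/49,000 = 118.4% — pass (120% max)
Employment 9 ≥ 6 months
Debt-to-income = 5,495/13,750 = 40% — meets 43% limit
Not all requirements met → denied.

Denied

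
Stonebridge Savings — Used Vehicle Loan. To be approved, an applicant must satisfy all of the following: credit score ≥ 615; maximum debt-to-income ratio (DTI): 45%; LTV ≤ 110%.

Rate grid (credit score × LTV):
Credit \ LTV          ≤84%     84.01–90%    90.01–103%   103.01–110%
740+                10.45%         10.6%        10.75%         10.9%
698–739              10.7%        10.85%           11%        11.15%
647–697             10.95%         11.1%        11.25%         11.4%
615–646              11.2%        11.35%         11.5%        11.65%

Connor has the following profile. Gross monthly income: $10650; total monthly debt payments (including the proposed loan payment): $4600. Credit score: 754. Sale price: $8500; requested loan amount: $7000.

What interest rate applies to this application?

Credit score 754 ≥ 615; DTI = 4,600/10,650 = 43.2% ≤ 45%
LTV: 7,000 ÷ 8,500 = 82.4%, within 110% cap
Row: 754 falls in 740+. Column: 82.4% falls in ≤84%. Rate = 10.45%.

10.45%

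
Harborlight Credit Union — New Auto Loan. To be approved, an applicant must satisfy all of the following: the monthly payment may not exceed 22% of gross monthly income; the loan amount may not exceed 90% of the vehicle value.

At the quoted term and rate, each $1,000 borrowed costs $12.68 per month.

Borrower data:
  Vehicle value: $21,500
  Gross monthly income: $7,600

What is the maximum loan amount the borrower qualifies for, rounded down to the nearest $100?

$19,300

Payment cap: 22% × $7,600 = $1,672/month.
At $12.68 per $1,000, that supports 1,672/12.68 × 1,000 ≈ $131,861 → $131,800.
LTV cap: 90% × $21,500 = $19,350 → $19,300.
Binding constraint: loan-to-value.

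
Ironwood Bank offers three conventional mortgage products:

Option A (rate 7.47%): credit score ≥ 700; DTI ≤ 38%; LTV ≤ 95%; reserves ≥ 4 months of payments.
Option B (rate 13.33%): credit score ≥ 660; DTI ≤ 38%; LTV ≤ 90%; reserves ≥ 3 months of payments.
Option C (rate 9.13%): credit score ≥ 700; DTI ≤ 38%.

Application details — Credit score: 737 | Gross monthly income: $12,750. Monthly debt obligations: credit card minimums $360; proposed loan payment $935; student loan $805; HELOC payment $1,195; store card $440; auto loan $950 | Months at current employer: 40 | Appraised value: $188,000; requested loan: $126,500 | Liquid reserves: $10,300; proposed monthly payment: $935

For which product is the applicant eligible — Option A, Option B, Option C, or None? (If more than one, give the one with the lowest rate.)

Total debts = (360 + 935 + 805 + 1,195 + 440 + 950) = 4,685; DTI = 4,685/12,750 = 36.7%.
LTV = 126,500/188,000 = 67.3%.
Reserves = 10,300/935 = 11.0 months.
Option A: score 737 ≥ 700; DTI 36.7% ≤ 38%; LTV 67.3% ≤ 95%; reserves 11.0 ≥ 4 mo → qualifies.
Option B: score 737 ≥ 660; DTI 36.7% ≤ 38%; LTV 67.3% ≤ 90%; reserves 11.0 ≥ 3 mo → qualifies.
Option C: score 737 ≥ 700; DTI 36.7% ≤ 38% → qualifies.
Qualifying: Option A, Option B, Option C. Lowest rate is 7.47% → Option A.

Option A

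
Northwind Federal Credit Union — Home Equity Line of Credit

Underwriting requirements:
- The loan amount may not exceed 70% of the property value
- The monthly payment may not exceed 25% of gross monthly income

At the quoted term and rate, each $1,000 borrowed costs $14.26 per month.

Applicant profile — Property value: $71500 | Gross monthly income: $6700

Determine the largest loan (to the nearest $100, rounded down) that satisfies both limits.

Payment cap: 25% × $6,700 = $1,675/month.
At $14.26 per $1,000, that supports 1,675/14.26 × 1,000 ≈ $117,461 → $117,400.
LTV cap: 70% × $71,500 = $50,050 → $50,000.
Binding constraint: loan-to-value.

$50,000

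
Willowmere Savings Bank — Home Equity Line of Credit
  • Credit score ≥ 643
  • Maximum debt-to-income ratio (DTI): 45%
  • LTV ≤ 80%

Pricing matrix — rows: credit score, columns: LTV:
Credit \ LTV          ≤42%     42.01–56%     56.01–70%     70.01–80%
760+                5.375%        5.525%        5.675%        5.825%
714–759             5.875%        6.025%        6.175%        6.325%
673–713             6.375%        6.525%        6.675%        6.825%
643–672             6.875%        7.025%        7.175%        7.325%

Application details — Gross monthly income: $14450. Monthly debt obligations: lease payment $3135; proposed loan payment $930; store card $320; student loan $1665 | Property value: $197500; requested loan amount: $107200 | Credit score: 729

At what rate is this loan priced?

Credit score 729 ≥ 643; Total monthly debts = (3,135 + 930 + 320 + 1,665) = 6,050. Debt-to-income = 6,050/14,450 = 41.9% — meets 45% limit
Loan-to-value = 107,200/197,500 = 54.3% — pass (80% max)
Credit 729 → row 714–759; LTV 54.3% → column 42.01–56%. Grid cell → 6.025%.

6.025%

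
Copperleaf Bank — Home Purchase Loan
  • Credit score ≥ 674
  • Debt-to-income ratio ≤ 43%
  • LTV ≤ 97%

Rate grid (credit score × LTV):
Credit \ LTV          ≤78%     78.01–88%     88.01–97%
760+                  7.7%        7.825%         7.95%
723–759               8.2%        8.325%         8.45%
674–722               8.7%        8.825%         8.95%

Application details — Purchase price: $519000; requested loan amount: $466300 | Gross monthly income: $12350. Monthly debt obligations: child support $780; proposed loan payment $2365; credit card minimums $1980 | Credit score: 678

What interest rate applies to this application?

8.95%

Credit score 678 ≥ 674; Total monthly debts = (780 + 2,365 + 1,980) = 5,125. DTI = 5,125/12,350 = 41.5% ≤ 43%
LTV: 466,300 ÷ 519,000 = 89.8%, within 97% cap
Row: 678 falls in 674–722. Column: 89.8% falls in 88.01–97%. Rate = 8.95%.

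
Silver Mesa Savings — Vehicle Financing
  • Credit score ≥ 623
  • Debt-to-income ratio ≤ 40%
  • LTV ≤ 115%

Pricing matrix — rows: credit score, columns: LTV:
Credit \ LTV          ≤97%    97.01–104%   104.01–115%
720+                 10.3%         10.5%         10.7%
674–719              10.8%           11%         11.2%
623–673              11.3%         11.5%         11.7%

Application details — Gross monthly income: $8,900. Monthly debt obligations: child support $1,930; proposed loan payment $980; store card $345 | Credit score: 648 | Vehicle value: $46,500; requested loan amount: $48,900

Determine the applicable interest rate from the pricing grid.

Credit score 648 ≥ 623; Total monthly debts = (1,930 + 980 + 345) = 3,255. DTI: 3,255 ÷ 8,900 = 36.6%, within the 40% cap
Loan-to-value = 48,900/46,500 = 105.2% — pass (115% max)
Credit 648 → row 623–673; LTV 105.2% → column 104.01–115%. Grid cell → 11.7%.

11.7%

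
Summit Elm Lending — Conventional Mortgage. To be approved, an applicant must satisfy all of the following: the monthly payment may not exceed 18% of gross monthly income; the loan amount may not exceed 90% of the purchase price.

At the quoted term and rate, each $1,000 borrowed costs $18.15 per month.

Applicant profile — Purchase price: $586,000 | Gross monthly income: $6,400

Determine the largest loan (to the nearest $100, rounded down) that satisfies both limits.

Payment cap: 18% × $6,400 = $1,152/month.
At $18.15 per $1,000, that supports 1,152/18.15 × 1,000 ≈ $63,471 → $63,400.
LTV cap: 90% × $586,000 = $527,400 → $527,400.
Binding constraint: payment-to-income.

$63,400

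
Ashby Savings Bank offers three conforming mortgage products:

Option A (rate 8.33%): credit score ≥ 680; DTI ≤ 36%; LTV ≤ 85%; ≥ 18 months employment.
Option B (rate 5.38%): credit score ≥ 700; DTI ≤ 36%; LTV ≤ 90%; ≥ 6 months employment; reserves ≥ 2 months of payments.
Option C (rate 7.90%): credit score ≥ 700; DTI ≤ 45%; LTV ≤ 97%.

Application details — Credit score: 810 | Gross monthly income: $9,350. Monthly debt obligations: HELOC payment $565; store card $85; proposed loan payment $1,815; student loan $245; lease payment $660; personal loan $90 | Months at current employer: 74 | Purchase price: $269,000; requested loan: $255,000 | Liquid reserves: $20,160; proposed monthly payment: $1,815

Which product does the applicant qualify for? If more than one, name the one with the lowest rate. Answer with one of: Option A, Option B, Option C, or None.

Option C

Total debts = (565 + 85 + 1,815 + 245 + 660 + 90) = 3,460; DTI = 3,460/9,350 = 37%.
LTV = 255,000/269,000 = 94.8%.
Reserves = 20,160/1,815 = 11.1 months.
Option A: score 810 ≥ 680; DTI 37% > 36%; LTV 94.8% > 85%; employment 74 ≥ 18 mo → does not qualify.
Option B: score 810 ≥ 700; DTI 37% > 36%; LTV 94.8% > 90%; employment 74 ≥ 6 mo; reserves 11.1 ≥ 2 mo → does not qualify.
Option C: score 810 ≥ 700; DTI 37% ≤ 45%; LTV 94.8% ≤ 97% → qualifies.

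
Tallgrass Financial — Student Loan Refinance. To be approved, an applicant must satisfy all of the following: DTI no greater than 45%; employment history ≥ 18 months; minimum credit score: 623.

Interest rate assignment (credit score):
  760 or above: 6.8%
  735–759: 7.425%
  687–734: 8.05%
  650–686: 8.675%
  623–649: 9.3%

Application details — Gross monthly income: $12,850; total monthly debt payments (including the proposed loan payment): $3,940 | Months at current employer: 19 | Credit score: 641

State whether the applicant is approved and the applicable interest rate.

Approved at 9.3%

Credit score 641 ≥ 623 (meets minimum)
Debt-to-income = 3,940/12,850 = 30.7% — meets 45% limit
Employment 19 ≥ 18 months
All requirements met. Score 641 falls in the 623–649 tier → 9.3%.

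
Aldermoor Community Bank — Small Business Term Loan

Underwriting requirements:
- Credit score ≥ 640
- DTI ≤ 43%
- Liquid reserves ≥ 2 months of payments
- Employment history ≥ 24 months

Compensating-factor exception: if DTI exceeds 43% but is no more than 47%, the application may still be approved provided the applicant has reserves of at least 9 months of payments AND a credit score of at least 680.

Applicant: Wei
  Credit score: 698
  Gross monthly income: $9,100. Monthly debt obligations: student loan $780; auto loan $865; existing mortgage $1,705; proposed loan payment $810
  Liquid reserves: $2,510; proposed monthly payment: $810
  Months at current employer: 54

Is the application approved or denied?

Denied

Credit score 698 ≥ 640 (meets base)
Total debts = (780 + 865 + 1,705 + 810) = 4,160. DTI: 4,160 ÷ 9,100 = 45.7%, over the 43% base limit.
Reserves = 2,510/810 = 3.1 months ≥ 2
Employment 54 ≥ 24 months
DTI 45.7% is within the 43%–47% exception band; checking compensating factors.
Override check — reserves: 3.1 mo (short of 9); score: 698 (ok).
Override conditions not both satisfied; exception does not apply.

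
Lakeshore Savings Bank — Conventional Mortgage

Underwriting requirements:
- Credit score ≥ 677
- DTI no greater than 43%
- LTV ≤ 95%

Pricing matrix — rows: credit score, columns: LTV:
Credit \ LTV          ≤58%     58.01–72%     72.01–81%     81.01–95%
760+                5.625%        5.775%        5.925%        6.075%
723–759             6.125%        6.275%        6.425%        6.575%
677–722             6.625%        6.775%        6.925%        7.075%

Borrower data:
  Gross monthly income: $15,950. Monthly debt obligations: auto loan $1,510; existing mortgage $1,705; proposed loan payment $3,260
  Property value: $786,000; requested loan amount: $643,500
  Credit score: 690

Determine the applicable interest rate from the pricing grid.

Credit score 690 ≥ 677; Total monthly debts = (1,510 + 1,705 + 3,260) = 6,475. DTI: 6,475 ÷ 15,950 = 40.6%, within the 43% cap
LTV = 643,500/786,000 = 81.9% ≤ 95%
Credit 690 → row 677–722; LTV 81.9% → column 81.01–95%. Grid cell → 7.075%.

7.075%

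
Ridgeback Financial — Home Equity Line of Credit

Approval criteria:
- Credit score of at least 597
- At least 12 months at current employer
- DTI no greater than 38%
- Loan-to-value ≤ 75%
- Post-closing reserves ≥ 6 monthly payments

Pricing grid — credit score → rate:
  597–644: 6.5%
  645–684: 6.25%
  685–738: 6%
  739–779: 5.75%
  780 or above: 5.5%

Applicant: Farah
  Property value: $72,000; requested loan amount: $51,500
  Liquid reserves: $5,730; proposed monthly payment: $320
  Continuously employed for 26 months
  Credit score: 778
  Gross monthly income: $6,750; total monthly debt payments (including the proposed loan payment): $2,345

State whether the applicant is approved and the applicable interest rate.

Approved at 5.75%

Credit score 778 ≥ 597 (meets minimum)
DTI: 2,345 ÷ 6,750 = 34.7%, within the 38% cap
Reserves: 5,730 ÷ 320 = 17.9 months (meets 6-month minimum)
LTV: 51,500 ÷ 72,000 = 71.5%, within 75% cap
Employment 26 ≥ 12 months
All requirements met. Score 778 falls in the 739–779 tier → 5.75%.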